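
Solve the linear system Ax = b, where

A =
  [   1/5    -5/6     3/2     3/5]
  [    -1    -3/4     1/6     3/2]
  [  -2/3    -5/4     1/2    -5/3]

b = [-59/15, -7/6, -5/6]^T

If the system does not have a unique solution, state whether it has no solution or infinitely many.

infinitely many solutions

Row-reduce:
R1 ← R1 / (1/5).
R2 ← R2 + 1·R1.
R3 ← R3 + 2/3·R1.
R2 ← R2 / (-59/12).
R1 ← R1 + 25/6·R2.
R3 ← R3 + 145/36·R2.
R3 ← R3 / (-829/1062).
R1 ← R1 − 355/354·R3.
R2 ← R2 + 92/59·R3.
Rank is 3 with 4 unknowns, leaving x_4 free.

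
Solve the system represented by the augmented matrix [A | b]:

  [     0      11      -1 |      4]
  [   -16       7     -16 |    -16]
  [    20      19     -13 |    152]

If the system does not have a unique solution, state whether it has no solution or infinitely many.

x_1 = 5, x_2 = 0, x_3 = -4

Row-reduce the augmented matrix:
Swap R1 and R2.
R1 ← R1 / (-16).
R3 ← R3 − 20·R1.
R2 ← R2 / (11).
R1 ← R1 + 7/16·R2.
R3 ← R3 − 111/4·R2.
R3 ← R3 / (-1341/44).
R1 ← R1 − 169/176·R3.
R2 ← R2 + 1/11·R3.
Reading off the reduced rows gives x_1 = 5, x_2 = 0, x_3 = -4.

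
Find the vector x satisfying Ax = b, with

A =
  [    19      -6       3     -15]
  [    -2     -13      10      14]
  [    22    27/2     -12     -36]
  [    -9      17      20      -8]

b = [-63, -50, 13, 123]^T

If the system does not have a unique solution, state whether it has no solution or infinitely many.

no solution

Row-reduce:
R1 ← R1 / (19).
R2 ← R2 + 2·R1.
R3 ← R3 − 22·R1.
R4 ← R4 + 9·R1.
R2 ← R2 / (-259/19).
R1 ← R1 + 6/19·R2.
R3 ← R3 − 777/38·R2.
R4 ← R4 − 269/19·R2.
Swap R3 and R4.
R3 ← R3 / (1189/37).
R1 ← R1 + 3/37·R3.
R2 ← R2 + 28/37·R3.
Row 4 reduces to 0 = 1, a contradiction. The system is inconsistent.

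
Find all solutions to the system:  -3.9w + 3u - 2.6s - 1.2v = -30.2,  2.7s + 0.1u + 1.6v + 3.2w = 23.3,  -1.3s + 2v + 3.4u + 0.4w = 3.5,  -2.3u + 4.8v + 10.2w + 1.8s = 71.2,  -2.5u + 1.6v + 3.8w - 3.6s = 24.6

Row-reduce the augmented matrix:
R1 ← R1 / (3).
R2 ← R2 − 1/10·R1.
R3 ← R3 − 17/5·R1.
R4 ← R4 + 23/10·R1.
R5 ← R5 + 5/2·R1.
R2 ← R2 / (41/25).
R1 ← R1 + 2/5·R2.
R3 ← R3 − 84/25·R2.
R4 ← R4 − 97/25·R2.
R5 ← R5 − 3/5·R2.
R3 ← R3 / (-821/410).
R1 ← R1 + 20/41·R3.
R2 ← R2 − 333/164·R3.
R4 ← R4 + 137/205·R3.
R5 ← R5 + 137/205·R3.
R4 ← R4 / (-44583/8210).
R1 ← R1 − 659/821·R4.
R2 ← R2 + 23845/9852·R4.
R3 ← R3 − 4997/2463·R4.
R5 ← R5 + 44583/8210·R4.
R5 reduces to 0 = 0, so the extra equation is consistent.
Reading off the reduced rows gives u = -2, v = 5, w = 4, s = 1.

u = -2, v = 5, w = 4, s = 1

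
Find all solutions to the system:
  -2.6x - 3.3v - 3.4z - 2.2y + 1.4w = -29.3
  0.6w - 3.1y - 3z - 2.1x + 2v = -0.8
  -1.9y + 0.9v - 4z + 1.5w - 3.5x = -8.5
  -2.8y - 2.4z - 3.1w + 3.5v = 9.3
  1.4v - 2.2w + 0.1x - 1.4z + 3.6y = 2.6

Row-reduce the augmented matrix:
R1 ← R1 / (-13/5).
R2 ← R2 + 21/10·R1.
R3 ← R3 + 7/2·R1.
R5 ← R5 − 1/10·R1.
R2 ← R2 / (-86/65).
R1 ← R1 − 11/13·R2.
R3 ← R3 − 69/65·R2.
R4 ← R4 + 14/5·R2.
R5 ← R5 − 457/130·R2.
R3 ← R3 / (321/860).
R1 ← R1 − 197/172·R3.
R2 ← R2 − 33/172·R3.
R4 ← R4 + 801/430·R3.
R5 ← R5 + 3793/1720·R3.
R4 ← R4 / (-6443/1070).
R1 ← R1 − 1033/642·R4.
R2 ← R2 − 175/214·R4.
R3 ← R3 + 697/321·R4.
R5 ← R5 + 53573/6420·R4.
R5 ← R5 / (1719317/128860).
R1 ← R1 + 170263/12886·R5.
R2 ← R2 + 37421/12886·R5.
R3 ← R3 − 7799/758·R5.
R4 ← R4 + 41697/6443·R5.
Reading off the reduced rows gives x = -4, y = 0, z = 6, w = -2, v = 5.

x = -4, y = 0, z = 6, w = -2, v = 5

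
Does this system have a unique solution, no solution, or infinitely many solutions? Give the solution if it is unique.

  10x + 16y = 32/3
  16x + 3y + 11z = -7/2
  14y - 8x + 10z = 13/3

x = 0, y = 2/3, z = -1/2

Row-reduce the augmented matrix:
R1 ← R1 / (10).
R2 ← R2 − 16·R1.
R3 ← R3 + 8·R1.
R2 ← R2 / (-113/5).
R1 ← R1 − 8/5·R2.
R3 ← R3 − 134/5·R2.
R3 ← R3 / (2604/113).
R1 ← R1 − 88/113·R3.
R2 ← R2 + 55/113·R3.
Reading off the reduced rows gives x = 0, y = 2/3, z = -1/2.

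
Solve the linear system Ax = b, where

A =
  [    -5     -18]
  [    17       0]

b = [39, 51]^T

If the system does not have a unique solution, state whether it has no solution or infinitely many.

x_1 = 3, x_2 = -3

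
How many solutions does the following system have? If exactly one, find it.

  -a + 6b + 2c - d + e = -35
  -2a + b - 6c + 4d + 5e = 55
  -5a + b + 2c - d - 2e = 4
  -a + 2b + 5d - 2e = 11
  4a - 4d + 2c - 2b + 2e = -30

a = -5, b = -5, c = -4, d = 4, e = 2

Row-reduce the augmented matrix:
R1 ← R1 / (-1).
R2 ← R2 + 2·R1.
R3 ← R3 + 5·R1.
R4 ← R4 + 1·R1.
R5 ← R5 − 4·R1.
R2 ← R2 / (-11).
R1 ← R1 + 6·R2.
R3 ← R3 + 29·R2.
R4 ← R4 + 4·R2.
R5 ← R5 − 22·R2.
R3 ← R3 / (202/11).
R1 ← R1 − 38/11·R3.
R2 ← R2 − 10/11·R3.
R4 ← R4 − 18/11·R3.
R5 ← R5 + 10·R3.
R4 ← R4 / (492/101).
R1 ← R1 + 5/101·R4.
R2 ← R2 − 4/101·R4.
R3 ← R3 + 65/101·R4.
R5 ← R5 + 246/101·R4.
R5 ← R5 / (5/2).
R1 ← R1 − 23/164·R5.
R2 ← R2 − 20/41·R5.
R3 ← R3 + 193/164·R5.
R4 ← R4 + 93/164·R5.
Reading off the reduced rows gives a = -5, b = -5, c = -4, d = 4, e = 2.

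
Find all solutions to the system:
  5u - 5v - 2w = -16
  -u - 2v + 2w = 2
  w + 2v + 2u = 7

u = 0, v = 2, w = 3

Row-reduce the augmented matrix:
R1 ← R1 / (5).
R2 ← R2 + 1·R1.
R3 ← R3 − 2·R1.
R2 ← R2 / (-3).
R1 ← R1 + 1·R2.
R3 ← R3 − 4·R2.
R3 ← R3 / (59/15).
R1 ← R1 + 14/15·R3.
R2 ← R2 + 8/15·R3.
Reading off the reduced rows gives u = 0, v = 2, w = 3.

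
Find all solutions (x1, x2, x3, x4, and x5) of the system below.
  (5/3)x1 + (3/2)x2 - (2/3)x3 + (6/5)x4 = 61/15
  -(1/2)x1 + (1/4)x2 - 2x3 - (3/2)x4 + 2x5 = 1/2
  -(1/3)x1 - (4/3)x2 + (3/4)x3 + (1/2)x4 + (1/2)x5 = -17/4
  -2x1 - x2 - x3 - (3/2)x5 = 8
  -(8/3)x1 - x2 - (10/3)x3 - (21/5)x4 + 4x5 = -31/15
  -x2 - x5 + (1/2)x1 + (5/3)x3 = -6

Row-reduce:
R1 ← R1 / (5/3).
R2 ← R2 + 1/2·R1.
R3 ← R3 + 1/3·R1.
R4 ← R4 + 2·R1.
R5 ← R5 + 8/3·R1.
R6 ← R6 − 1/2·R1.
R2 ← R2 / (7/10).
R1 ← R1 − 9/10·R2.
R3 ← R3 + 31/30·R2.
R4 ← R4 − 4/5·R2.
R5 ← R5 − 7/5·R2.
R6 ← R6 + 29/20·R2.
R3 ← R3 / (-221/84).
R1 ← R1 − 17/7·R3.
R2 ← R2 + 22/7·R3.
R4 ← R4 − 5/7·R3.
R6 ← R6 + 113/42·R3.
R4 ← R4 / (2748/1105).
R1 ← R1 − 171/130·R4.
R2 ← R2 + 111/221·R4.
R3 ← R3 − 396/1105·R4.
R6 ← R6 + 7767/4420·R4.
Swap R5 and R6.
R5 ← R5 / (-52769/21984).
R1 ← R1 − 7775/3664·R5.
R2 ← R2 + 3375/1832·R5.
R3 ← R3 + 413/458·R5.
R4 ← R4 + 6295/5496·R5.
Row 6 reduces to 0 = 1, a contradiction. The system is inconsistent.

no solution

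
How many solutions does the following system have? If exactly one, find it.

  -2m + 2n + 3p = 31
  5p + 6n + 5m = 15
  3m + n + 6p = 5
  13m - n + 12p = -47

m = -6, n = 5, p = 3

Row-reduce the augmented matrix:
R1 ← R1 / (-2).
R2 ← R2 − 5·R1.
R3 ← R3 − 3·R1.
R4 ← R4 − 13·R1.
R2 ← R2 / (11).
R1 ← R1 + 1·R2.
R3 ← R3 − 4·R2.
R4 ← R4 − 12·R2.
R3 ← R3 / (131/22).
R1 ← R1 + 4/11·R3.
R2 ← R2 − 25/22·R3.
R4 ← R4 − 393/22·R3.
R4 reduces to 0 = 0, so the extra equation is consistent.
Reading off the reduced rows gives m = -6, n = 5, p = 3.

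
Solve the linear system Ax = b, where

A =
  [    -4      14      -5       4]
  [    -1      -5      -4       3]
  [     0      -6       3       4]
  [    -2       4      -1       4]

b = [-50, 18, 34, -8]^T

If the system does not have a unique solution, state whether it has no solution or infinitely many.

infinitely many solutions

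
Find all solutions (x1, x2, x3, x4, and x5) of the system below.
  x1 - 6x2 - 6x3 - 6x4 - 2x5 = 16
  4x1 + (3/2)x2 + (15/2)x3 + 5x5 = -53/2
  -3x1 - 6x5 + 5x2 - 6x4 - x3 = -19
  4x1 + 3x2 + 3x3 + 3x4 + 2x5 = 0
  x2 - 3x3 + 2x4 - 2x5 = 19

Row-reduce:
R2 ← R2 − 4·R1.
R3 ← R3 + 3·R1.
R4 ← R4 − 4·R1.
R2 ← R2 / (51/2).
R1 ← R1 + 6·R2.
R3 ← R3 + 13·R2.
R4 ← R4 − 27·R2.
R5 ← R5 − 1·R2.
R3 ← R3 / (-50/17).
R1 ← R1 − 24/17·R3.
R2 ← R2 − 21/17·R3.
R4 ← R4 + 108/17·R3.
R5 ← R5 + 72/17·R3.
R4 ← R4 / (27).
R1 ← R1 + 6·R4.
R2 ← R2 + 4·R4.
R3 ← R3 − 4·R4.
R5 ← R5 − 18·R4.
Row 5 reduces to 0 = 4/3, a contradiction. The system is inconsistent.

no solution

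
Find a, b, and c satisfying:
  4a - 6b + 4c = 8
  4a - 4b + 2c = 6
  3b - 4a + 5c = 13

a = 2, b = 2, c = 3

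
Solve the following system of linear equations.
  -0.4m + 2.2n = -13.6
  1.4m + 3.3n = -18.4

m = 1, n = -6

Row-reduce the augmented matrix:
R1 ← R1 / (-2/5).
R2 ← R2 − 7/5·R1.
R2 ← R2 / (11).
R1 ← R1 + 11/2·R2.
Reading off the reduced rows gives m = 1, n = -6.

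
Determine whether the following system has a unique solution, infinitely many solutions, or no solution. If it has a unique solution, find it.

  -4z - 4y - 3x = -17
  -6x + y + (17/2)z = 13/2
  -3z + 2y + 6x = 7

infinitely many solutions

Row-reduce:
R1 ← R1 / (-3).
R2 ← R2 + 6·R1.
R3 ← R3 − 6·R1.
R2 ← R2 / (9).
R1 ← R1 − 4/3·R2.
R3 ← R3 + 6·R2.
Rank is 2 with 3 unknowns, leaving z free.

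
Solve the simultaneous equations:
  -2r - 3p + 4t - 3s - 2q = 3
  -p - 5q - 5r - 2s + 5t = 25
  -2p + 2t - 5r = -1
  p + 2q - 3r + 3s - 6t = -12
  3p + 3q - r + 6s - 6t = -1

p = 0, q = -6, r = 1, s = 5, t = 2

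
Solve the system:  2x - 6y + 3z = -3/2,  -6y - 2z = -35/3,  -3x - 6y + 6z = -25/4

x = 7/4, y = 3/2, z = 4/3

Row-reduce the augmented matrix:
R1 ← R1 / (2).
R3 ← R3 + 3·R1.
R2 ← R2 / (-6).
R1 ← R1 + 3·R2.
R3 ← R3 + 15·R2.
R3 ← R3 / (31/2).
R1 ← R1 − 5/2·R3.
R2 ← R2 − 1/3·R3.
Reading off the reduced rows gives x = 7/4, y = 3/2, z = 4/3.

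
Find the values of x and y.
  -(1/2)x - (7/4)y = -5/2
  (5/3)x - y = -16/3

x = -2, y = 2

Row-reduce the augmented matrix:
R1 ← R1 / (-1/2).
R2 ← R2 − 5/3·R1.
R2 ← R2 / (-41/6).
R1 ← R1 − 7/2·R2.
Reading off the reduced rows gives x = -2, y = 2.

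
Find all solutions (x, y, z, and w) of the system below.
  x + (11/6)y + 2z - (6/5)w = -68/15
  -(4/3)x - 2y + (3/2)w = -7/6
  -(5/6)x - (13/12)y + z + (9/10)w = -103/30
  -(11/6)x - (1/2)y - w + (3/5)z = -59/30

infinitely many solutions

Row-reduce:
R2 ← R2 + 4/3·R1.
R3 ← R3 + 5/6·R1.
R4 ← R4 + 11/6·R1.
R2 ← R2 / (4/9).
R1 ← R1 − 11/6·R2.
R3 ← R3 − 4/9·R2.
R4 ← R4 − 103/36·R2.
Swap R3 and R4.
R3 ← R3 / (-129/10).
R1 ← R1 + 9·R3.
R2 ← R2 − 6·R3.
Rank is 3 with 4 unknowns, leaving w free.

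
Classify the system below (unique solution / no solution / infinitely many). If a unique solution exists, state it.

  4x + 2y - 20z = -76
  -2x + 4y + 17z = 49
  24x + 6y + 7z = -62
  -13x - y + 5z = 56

no solution

Row-reduce:
R1 ← R1 / (4).
R2 ← R2 + 2·R1.
R3 ← R3 − 24·R1.
R4 ← R4 + 13·R1.
R2 ← R2 / (5).
R1 ← R1 − 1/2·R2.
R3 ← R3 + 6·R2.
R4 ← R4 − 11/2·R2.
R3 ← R3 / (677/5).
R1 ← R1 + 57/10·R3.
R2 ← R2 − 7/5·R3.
R4 ← R4 + 677/10·R3.
Row 4 reduces to 0 = 1/2, a contradiction. The system is inconsistent.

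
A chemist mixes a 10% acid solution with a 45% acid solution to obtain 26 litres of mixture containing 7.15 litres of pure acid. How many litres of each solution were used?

litres of solution A: 13, litres of solution B: 13

Let a = litres of solution A, b = litres of solution B.
  a + b = 26
  (1/10)a + (9/20)b = 143/20
Row-reduce the augmented matrix:
R2 ← R2 − 1/10·R1.
R2 ← R2 / (7/20).
R1 ← R1 − 1·R2.
Reading off the reduced rows gives a = 13, b = 13.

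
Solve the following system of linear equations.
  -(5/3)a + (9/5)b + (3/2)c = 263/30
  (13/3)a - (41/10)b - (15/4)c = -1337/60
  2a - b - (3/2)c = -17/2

no solution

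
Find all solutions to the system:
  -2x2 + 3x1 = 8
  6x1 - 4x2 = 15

no solution

Row-reduce:
R1 ← R1 / (3).
R2 ← R2 − 6·R1.
Row 2 reduces to 0 = -1, a contradiction. The system is inconsistent.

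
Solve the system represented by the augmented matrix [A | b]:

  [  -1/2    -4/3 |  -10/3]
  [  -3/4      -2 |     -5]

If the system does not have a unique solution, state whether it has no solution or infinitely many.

infinitely many solutions

Row-reduce:
R1 ← R1 / (-1/2).
R2 ← R2 + 3/4·R1.
Rank is 1 with 2 unknowns, leaving x_2 free.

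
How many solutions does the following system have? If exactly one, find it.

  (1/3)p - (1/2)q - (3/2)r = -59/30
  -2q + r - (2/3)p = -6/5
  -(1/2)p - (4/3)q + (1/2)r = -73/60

p = 5/2, q = 3/5, r = 5/3

Row-reduce the augmented matrix:
R1 ← R1 / (1/3).
R2 ← R2 + 2/3·R1.
R3 ← R3 + 1/2·R1.
R2 ← R2 / (-3).
R1 ← R1 + 3/2·R2.
R3 ← R3 + 25/12·R2.
R3 ← R3 / (-13/36).
R1 ← R1 + 7/2·R3.
R2 ← R2 − 2/3·R3.
Reading off the reduced rows gives p = 5/2, q = 3/5, r = 5/3.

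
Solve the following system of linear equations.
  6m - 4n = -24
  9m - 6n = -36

Row-reduce:
R1 ← R1 / (6).
R2 ← R2 − 9·R1.
Rank is 1 with 2 unknowns, leaving n free.

infinitely many solutions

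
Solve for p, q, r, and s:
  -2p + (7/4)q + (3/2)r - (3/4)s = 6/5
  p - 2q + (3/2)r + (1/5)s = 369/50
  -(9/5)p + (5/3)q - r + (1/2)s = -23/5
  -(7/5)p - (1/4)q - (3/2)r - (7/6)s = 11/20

Row-reduce the augmented matrix:
R1 ← R1 / (-2).
R2 ← R2 − 1·R1.
R3 ← R3 + 9/5·R1.
R4 ← R4 + 7/5·R1.
R2 ← R2 / (-9/8).
R1 ← R1 + 7/8·R2.
R3 ← R3 − 11/120·R2.
R4 ← R4 + 59/40·R2.
R3 ← R3 / (-13/6).
R1 ← R1 + 5/2·R3.
R2 ← R2 + 2·R3.
R4 ← R4 + 11/2·R3.
R4 ← R4 / (-13099/3900).
R1 ← R1 + 323/390·R4.
R2 ← R2 + 893/975·R4.
R3 ← R3 + 1567/2925·R4.
Reading off the reduced rows gives p = -3/2, q = -3, r = 2, s = -3/5.

p = -3/2, q = -3, r = 2, s = -3/5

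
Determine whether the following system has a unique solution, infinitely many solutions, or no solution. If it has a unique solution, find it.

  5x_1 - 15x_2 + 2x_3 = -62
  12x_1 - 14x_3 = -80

infinitely many solutions

Row-reduce:
R1 ← R1 / (5).
R2 ← R2 − 12·R1.
R2 ← R2 / (36).
R1 ← R1 + 3·R2.
Rank is 2 with 3 unknowns, leaving x_3 free.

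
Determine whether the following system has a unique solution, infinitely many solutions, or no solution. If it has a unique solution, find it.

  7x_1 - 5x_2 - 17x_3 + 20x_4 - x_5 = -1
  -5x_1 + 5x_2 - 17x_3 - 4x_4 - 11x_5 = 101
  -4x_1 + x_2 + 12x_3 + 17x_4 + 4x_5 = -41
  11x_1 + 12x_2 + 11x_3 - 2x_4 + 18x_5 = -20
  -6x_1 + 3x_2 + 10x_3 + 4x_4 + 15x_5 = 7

Row-reduce the augmented matrix:
R1 ← R1 / (7).
R2 ← R2 + 5·R1.
R3 ← R3 + 4·R1.
R4 ← R4 − 11·R1.
R5 ← R5 + 6·R1.
R2 ← R2 / (10/7).
R1 ← R1 + 5/7·R2.
R3 ← R3 + 13/7·R2.
R4 ← R4 − 139/7·R2.
R5 ← R5 + 9/7·R2.
R3 ← R3 / (-178/5).
R1 ← R1 + 17·R3.
R2 ← R2 + 102/5·R3.
R4 ← R4 − 2214/5·R3.
R5 ← R5 + 154/5·R3.
R4 ← R4 / (30573/89).
R1 ← R1 + 2129/178·R4.
R2 ← R2 + 1491/89·R4.
R3 ← R3 + 209/178·R4.
R5 ← R5 + 513/89·R4.
R5 ← R5 / (48940/3397).
R1 ← R1 − 8921/10191·R5.
R2 ← R2 − 1017/3397·R5.
R3 ← R3 − 4619/10191·R5.
R4 ← R4 − 1057/10191·R5.
Reading off the reduced rows gives x_1 = -4, x_2 = 4, x_3 = -4, x_4 = -1, x_5 = 1.

x_1 = -4, x_2 = 4, x_3 = -4, x_4 = -1, x_5 = 1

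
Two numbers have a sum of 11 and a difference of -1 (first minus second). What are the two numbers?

first number: 5, second number: 6

Let x = first number, y = second number.
  y + x = 11
  x - y = -1
From equation 1: x = 11 − y.
Substitute into equation 2 and solve: y = 6.
Then x = 5.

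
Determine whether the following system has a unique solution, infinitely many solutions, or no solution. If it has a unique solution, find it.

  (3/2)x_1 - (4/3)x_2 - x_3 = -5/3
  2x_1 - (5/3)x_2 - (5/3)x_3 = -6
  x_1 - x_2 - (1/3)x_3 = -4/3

no solution

Row-reduce:
R1 ← R1 / (3/2).
R2 ← R2 − 2·R1.
R3 ← R3 − 1·R1.
R2 ← R2 / (1/9).
R1 ← R1 + 8/9·R2.
R3 ← R3 + 1/9·R2.
Row 3 reduces to 0 = -4, a contradiction. The system is inconsistent.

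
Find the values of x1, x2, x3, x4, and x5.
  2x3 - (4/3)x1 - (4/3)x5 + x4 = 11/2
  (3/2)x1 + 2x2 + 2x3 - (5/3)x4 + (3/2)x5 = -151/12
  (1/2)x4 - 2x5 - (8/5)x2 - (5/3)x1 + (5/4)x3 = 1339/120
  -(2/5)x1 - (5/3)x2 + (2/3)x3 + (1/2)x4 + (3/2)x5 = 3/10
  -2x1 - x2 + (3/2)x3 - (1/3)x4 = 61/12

Row-reduce the augmented matrix:
R1 ← R1 / (-4/3).
R2 ← R2 − 3/2·R1.
R3 ← R3 + 5/3·R1.
R4 ← R4 + 2/5·R1.
R5 ← R5 + 2·R1.
R2 ← R2 / (2).
R3 ← R3 + 8/5·R2.
R4 ← R4 + 5/3·R2.
R5 ← R5 + 1·R2.
R3 ← R3 / (43/20).
R1 ← R1 + 3/2·R3.
R2 ← R2 − 17/8·R3.
R4 ← R4 − 433/120·R3.
R5 ← R5 − 5/8·R3.
R4 ← R4 / (5967/3440).
R1 ← R1 + 271/172·R4.
R2 ← R2 − 1855/2064·R4.
R3 ← R3 + 71/129·R4.
R5 ← R5 + 1211/688·R4.
R5 ← R5 / (493273/107406).
R1 ← R1 − 161185/53703·R5.
R2 ← R2 + 304445/322218·R5.
R3 ← R3 − 100748/161109·R5.
R4 ← R4 − 76144/53703·R5.
Reading off the reduced rows gives x1 = -2, x2 = -2, x3 = -1/2, x4 = 1/2, x5 = -5/2.

x1 = -2, x2 = -2, x3 = -1/2, x4 = 1/2, x5 = -5/2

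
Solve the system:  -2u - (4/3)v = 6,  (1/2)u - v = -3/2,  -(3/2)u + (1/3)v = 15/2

no solution

Row-reduce:
R1 ← R1 / (-2).
R2 ← R2 − 1/2·R1.
R3 ← R3 + 3/2·R1.
R2 ← R2 / (-4/3).
R1 ← R1 − 2/3·R2.
R3 ← R3 − 4/3·R2.
Row 3 reduces to 0 = 3, a contradiction. The system is inconsistent.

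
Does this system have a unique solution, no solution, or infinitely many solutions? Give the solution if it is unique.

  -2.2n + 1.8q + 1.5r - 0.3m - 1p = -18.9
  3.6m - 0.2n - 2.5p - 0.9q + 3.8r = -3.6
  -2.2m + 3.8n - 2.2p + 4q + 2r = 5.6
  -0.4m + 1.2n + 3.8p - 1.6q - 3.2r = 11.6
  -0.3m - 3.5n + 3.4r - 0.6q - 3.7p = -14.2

m = -1, n = 5, p = -2, q = -4, r = -2

Row-reduce the augmented matrix:
R1 ← R1 / (-3/10).
R2 ← R2 − 18/5·R1.
R3 ← R3 + 11/5·R1.
R4 ← R4 + 2/5·R1.
R5 ← R5 + 3/10·R1.
R2 ← R2 / (-133/5).
R1 ← R1 − 22/3·R2.
R3 ← R3 − 299/15·R2.
R4 ← R4 − 62/15·R2.
R5 ← R5 + 13/10·R2.
R3 ← R3 / (-22873/3990).
R1 ← R1 + 265/399·R3.
R2 ← R2 − 145/266·R3.
R4 ← R4 − 5746/1995·R3.
R5 ← R5 + 5297/2660·R3.
R4 ← R4 / (273089/114365).
R1 ← R1 + 23434/22873·R4.
R2 ← R2 + 4071/22873·R4.
R3 ← R3 + 25185/22873·R4.
R5 ← R5 + 128187/22873·R4.
R5 ← R5 / (3663569/1365445).
R1 ← R1 − 263221/273089·R5.
R2 ← R2 − 4835/273089·R5.
R3 ← R3 + 113576/273089·R5.
R4 ← R4 − 214256/273089·R5.
Reading off the reduced rows gives m = -1, n = 5, p = -2, q = -4, r = -2.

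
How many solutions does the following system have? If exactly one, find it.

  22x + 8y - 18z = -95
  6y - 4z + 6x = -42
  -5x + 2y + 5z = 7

Row-reduce:
R1 ← R1 / (22).
R2 ← R2 − 6·R1.
R3 ← R3 + 5·R1.
R2 ← R2 / (42/11).
R1 ← R1 − 4/11·R2.
R3 ← R3 − 42/11·R2.
Row 3 reduces to 0 = 3/2, a contradiction. The system is inconsistent.

no solution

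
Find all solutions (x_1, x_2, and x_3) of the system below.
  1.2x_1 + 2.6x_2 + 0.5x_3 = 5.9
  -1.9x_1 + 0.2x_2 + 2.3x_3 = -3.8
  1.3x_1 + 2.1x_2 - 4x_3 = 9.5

x_1 = 1, x_2 = 2, x_3 = -1

Row-reduce the augmented matrix:
R1 ← R1 / (6/5).
R2 ← R2 + 19/10·R1.
R3 ← R3 − 13/10·R1.
R2 ← R2 / (259/60).
R1 ← R1 − 13/6·R2.
R3 ← R3 + 43/60·R2.
R3 ← R3 / (-2981/740).
R1 ← R1 + 42/37·R3.
R2 ← R2 − 53/74·R3.
Reading off the reduced rows gives x_1 = 1, x_2 = 2, x_3 = -1.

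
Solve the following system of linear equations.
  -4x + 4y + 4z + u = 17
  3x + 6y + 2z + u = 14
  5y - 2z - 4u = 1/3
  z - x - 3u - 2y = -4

x = -1/3, y = 5/3, z = 2, u = 1

Row-reduce the augmented matrix:
R1 ← R1 / (-4).
R2 ← R2 − 3·R1.
R4 ← R4 + 1·R1.
R2 ← R2 / (9).
R1 ← R1 + 1·R2.
R3 ← R3 − 5·R2.
R4 ← R4 + 3·R2.
R3 ← R3 / (-43/9).
R1 ← R1 + 4/9·R3.
R2 ← R2 − 5/9·R3.
R4 ← R4 − 5/3·R3.
R4 ← R4 / (-757/172).
R1 ← R1 − 35/86·R4.
R2 ← R2 + 33/86·R4.
R3 ← R3 − 179/172·R4.
Reading off the reduced rows gives x = -1/3, y = 5/3, z = 2, u = 1.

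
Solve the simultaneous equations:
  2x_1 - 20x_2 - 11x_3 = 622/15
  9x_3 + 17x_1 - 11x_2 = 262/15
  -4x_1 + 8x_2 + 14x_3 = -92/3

Row-reduce the augmented matrix:
R1 ← R1 / (2).
R2 ← R2 − 17·R1.
R3 ← R3 + 4·R1.
R2 ← R2 / (159).
R1 ← R1 + 10·R2.
R3 ← R3 + 32·R2.
R3 ← R3 / (2008/159).
R1 ← R1 − 301/318·R3.
R2 ← R2 − 205/318·R3.
Reading off the reduced rows gives x_1 = 4/5, x_2 = -4/3, x_3 = -6/5.

x_1 = 4/5, x_2 = -4/3, x_3 = -6/5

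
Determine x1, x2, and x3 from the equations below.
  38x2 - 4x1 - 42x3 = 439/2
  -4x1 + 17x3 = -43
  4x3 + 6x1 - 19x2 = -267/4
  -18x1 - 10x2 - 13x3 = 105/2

Row-reduce the augmented matrix:
R1 ← R1 / (-4).
R2 ← R2 + 4·R1.
R3 ← R3 − 6·R1.
R4 ← R4 + 18·R1.
R2 ← R2 / (-38).
R1 ← R1 + 19/2·R2.
R3 ← R3 − 38·R2.
R4 ← R4 + 181·R2.
Swap R3 and R4.
R3 ← R3 / (-3991/38).
R1 ← R1 + 17/4·R3.
R2 ← R2 + 59/38·R3.
R4 reduces to 0 = 0, so the extra equation is consistent.
Reading off the reduced rows gives x1 = -2, x2 = 9/4, x3 = -3.

x1 = -2, x2 = 9/4, x3 = -3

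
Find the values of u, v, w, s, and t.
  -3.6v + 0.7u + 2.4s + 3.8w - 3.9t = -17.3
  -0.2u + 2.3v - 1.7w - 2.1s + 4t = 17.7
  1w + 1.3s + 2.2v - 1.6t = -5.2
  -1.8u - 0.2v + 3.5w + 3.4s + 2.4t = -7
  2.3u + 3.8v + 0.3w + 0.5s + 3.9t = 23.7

u = 4, v = 1, w = 0, s = -2, t = 3

Row-reduce the augmented matrix:
R1 ← R1 / (7/10).
R2 ← R2 + 1/5·R1.
R4 ← R4 + 9/5·R1.
R5 ← R5 − 23/10·R1.
R2 ← R2 / (89/70).
R1 ← R1 + 36/7·R2.
R3 ← R3 − 11/5·R2.
R4 ← R4 + 331/35·R2.
R5 ← R5 − 547/35·R2.
R3 ← R3 / (918/445).
R1 ← R1 − 262/89·R3.
R2 ← R2 + 43/89·R3.
R4 ← R4 − 1549/178·R3.
R5 ← R5 + 825/178·R3.
R4 ← R4 / (-307631/18360).
R1 ← R1 + 7013/918·R4.
R2 ← R2 + 431/1836·R4.
R3 ← R3 − 3335/1836·R4.
R5 ← R5 − 112717/6120·R4.
R5 ← R5 / (3756304/307631).
R1 ← R1 + 1070395/307631·R5.
R2 ← R2 − 43676/307631·R5.
R3 ← R3 − 405782/307631·R5.
R4 ← R4 + 764676/307631·R5.
Reading off the reduced rows gives u = 4, v = 1, w = 0, s = -2, t = 3.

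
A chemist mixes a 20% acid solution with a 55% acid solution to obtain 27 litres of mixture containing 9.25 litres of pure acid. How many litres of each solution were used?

Let a = litres of solution A, b = litres of solution B.
  a + b = 27
  (1/5)a + (11/20)b = 37/4
Row-reduce the augmented matrix:
R2 ← R2 − 1/5·R1.
R2 ← R2 / (7/20).
R1 ← R1 − 1·R2.
Reading off the reduced rows gives a = 16, b = 11.

litres of solution A: 16, litres of solution B: 11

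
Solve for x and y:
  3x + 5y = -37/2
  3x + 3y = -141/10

Row-reduce the augmented matrix:
R1 ← R1 / (3).
R2 ← R2 − 3·R1.
R2 ← R2 / (-2).
R1 ← R1 − 5/3·R2.
Reading off the reduced rows gives x = -5/2, y = -11/5.

x = -5/2, y = -11/5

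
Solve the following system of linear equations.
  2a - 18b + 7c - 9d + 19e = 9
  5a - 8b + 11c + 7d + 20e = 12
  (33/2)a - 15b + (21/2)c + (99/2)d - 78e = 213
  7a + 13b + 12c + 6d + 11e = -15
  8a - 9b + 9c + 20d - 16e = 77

infinitely many solutions

Row-reduce:
R1 ← R1 / (2).
R2 ← R2 − 5·R1.
R3 ← R3 − 33/2·R1.
R4 ← R4 − 7·R1.
R5 ← R5 − 8·R1.
R2 ← R2 / (37).
R1 ← R1 + 9·R2.
R3 ← R3 − 267/2·R2.
R4 ← R4 − 76·R2.
R5 ← R5 − 63·R2.
R3 ← R3 / (-1761/74).
R1 ← R1 − 71/37·R3.
R2 ← R2 + 13/74·R3.
R4 ← R4 − 63/74·R3.
R5 ← R5 + 587/74·R3.
R4 ← R4 / (-13193/587).
R1 ← R1 − 2390/587·R4.
R2 ← R2 − 393/587·R4.
R3 ← R3 + 427/587·R4.
Rank is 4 with 5 unknowns, leaving e free.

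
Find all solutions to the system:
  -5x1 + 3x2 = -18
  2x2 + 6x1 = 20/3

Row-reduce the augmented matrix:
R1 ← R1 / (-5).
R2 ← R2 − 6·R1.
R2 ← R2 / (28/5).
R1 ← R1 + 3/5·R2.
Reading off the reduced rows gives x1 = 2, x2 = -8/3.

x1 = 2, x2 = -8/3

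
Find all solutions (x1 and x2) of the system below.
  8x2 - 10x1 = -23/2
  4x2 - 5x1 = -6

Row-reduce:
R1 ← R1 / (-10).
R2 ← R2 + 5·R1.
Row 2 reduces to 0 = -1/4, a contradiction. The system is inconsistent.

no solution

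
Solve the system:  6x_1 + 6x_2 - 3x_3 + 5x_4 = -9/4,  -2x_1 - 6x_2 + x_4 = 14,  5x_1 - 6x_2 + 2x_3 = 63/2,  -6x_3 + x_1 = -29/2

x_1 = 2, x_2 = -8/3, x_3 = 11/4, x_4 = 2

Row-reduce the augmented matrix:
R1 ← R1 / (6).
R2 ← R2 + 2·R1.
R3 ← R3 − 5·R1.
R4 ← R4 − 1·R1.
R2 ← R2 / (-4).
R1 ← R1 − 1·R2.
R3 ← R3 + 11·R2.
R4 ← R4 + 1·R2.
R3 ← R3 / (29/4).
R1 ← R1 + 3/4·R3.
R2 ← R2 − 1/4·R3.
R4 ← R4 + 21/4·R3.
R4 ← R4 / (-285/29).
R1 ← R1 − 9/29·R4.
R2 ← R2 + 47/174·R4.
R3 ← R3 + 46/29·R4.
Reading off the reduced rows gives x_1 = 2, x_2 = -8/3, x_3 = 11/4, x_4 = 2.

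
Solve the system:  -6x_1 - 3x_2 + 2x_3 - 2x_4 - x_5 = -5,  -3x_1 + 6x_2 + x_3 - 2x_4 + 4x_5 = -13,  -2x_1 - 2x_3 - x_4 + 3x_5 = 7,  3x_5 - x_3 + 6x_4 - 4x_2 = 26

Row-reduce:
R1 ← R1 / (-6).
R2 ← R2 + 3·R1.
R3 ← R3 + 2·R1.
R2 ← R2 / (15/2).
R1 ← R1 − 1/2·R2.
R3 ← R3 − 1·R2.
R4 ← R4 + 4·R2.
R3 ← R3 / (-8/3).
R1 ← R1 + 1/3·R3.
R4 ← R4 + 1·R3.
R4 ← R4 / (133/24).
R1 ← R1 − 17/40·R4.
R2 ← R2 + 2/15·R4.
R3 ← R3 − 3/40·R4.
Rank is 4 with 5 unknowns, leaving x_5 free.

infinitely many solutions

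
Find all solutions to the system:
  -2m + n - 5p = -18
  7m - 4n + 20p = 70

Row-reduce:
R1 ← R1 / (-2).
R2 ← R2 − 7·R1.
R2 ← R2 / (-1/2).
R1 ← R1 + 1/2·R2.
Rank is 2 with 3 unknowns, leaving p free.

infinitely many solutions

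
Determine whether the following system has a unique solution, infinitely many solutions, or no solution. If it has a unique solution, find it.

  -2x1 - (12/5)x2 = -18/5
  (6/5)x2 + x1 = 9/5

infinitely many solutions

Row-reduce:
R1 ← R1 / (-2).
R2 ← R2 − 1·R1.
Rank is 1 with 2 unknowns, leaving x2 free.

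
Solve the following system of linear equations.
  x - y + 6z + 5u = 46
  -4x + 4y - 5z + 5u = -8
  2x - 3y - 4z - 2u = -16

Row-reduce:
R2 ← R2 + 4·R1.
R3 ← R3 − 2·R1.
Swap R2 and R3.
R2 ← R2 / (-1).
R1 ← R1 + 1·R2.
R3 ← R3 / (19).
R1 ← R1 − 22·R3.
R2 ← R2 − 16·R3.
Rank is 3 with 4 unknowns, leaving u free.

infinitely many solutions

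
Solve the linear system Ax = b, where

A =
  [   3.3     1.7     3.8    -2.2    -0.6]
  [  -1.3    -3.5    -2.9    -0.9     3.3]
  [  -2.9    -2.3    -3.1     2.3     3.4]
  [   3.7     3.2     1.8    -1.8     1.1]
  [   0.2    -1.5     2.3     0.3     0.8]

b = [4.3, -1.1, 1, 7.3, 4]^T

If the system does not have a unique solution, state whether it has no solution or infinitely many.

Row-reduce the augmented matrix:
R1 ← R1 / (33/10).
R2 ← R2 + 13/10·R1.
R3 ← R3 + 29/10·R1.
R4 ← R4 − 37/10·R1.
R5 ← R5 − 1/5·R1.
R2 ← R2 / (-467/165).
R1 ← R1 − 17/33·R2.
R3 ← R3 + 133/165·R2.
R4 ← R4 − 427/330·R2.
R5 ← R5 + 529/330·R2.
R3 ← R3 / (1492/2335).
R1 ← R1 − 837/934·R3.
R2 ← R2 − 463/934·R3.
R4 ← R4 + 28973/9340·R3.
R5 ← R5 − 26753/9340·R3.
R4 ← R4 / (121797/29840).
R1 ← R1 + 6589/2984·R4.
R2 ← R2 + 151/2984·R4.
R3 ← R3 − 2031/1492·R4.
R5 ← R5 + 73561/29840·R4.
R5 ← R5 / (-1269061/608985).
R1 ← R1 − 553015/121797·R5.
R2 ← R2 + 301385/121797·R5.
R3 ← R3 + 94715/81198·R5.
R4 ← R4 − 768907/243594·R5.
Reading off the reduced rows gives x_1 = 4, x_2 = -1, x_3 = 0, x_4 = 3, x_5 = 1.

x_1 = 4, x_2 = -1, x_3 = 0, x_4 = 3, x_5 = 1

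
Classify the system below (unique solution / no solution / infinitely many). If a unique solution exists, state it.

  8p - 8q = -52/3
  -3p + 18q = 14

Row-reduce the augmented matrix:
R1 ← R1 / (8).
R2 ← R2 + 3·R1.
R2 ← R2 / (15).
R1 ← R1 + 1·R2.
Reading off the reduced rows gives p = -5/3, q = 1/2.

p = -5/3, q = 1/2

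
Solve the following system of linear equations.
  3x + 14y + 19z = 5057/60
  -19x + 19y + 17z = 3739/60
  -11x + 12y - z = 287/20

x = 7/5, y = 8/3, z = 9/4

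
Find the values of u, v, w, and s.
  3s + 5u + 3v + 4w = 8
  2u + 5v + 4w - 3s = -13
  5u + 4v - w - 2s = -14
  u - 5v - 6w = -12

Row-reduce the augmented matrix:
R1 ← R1 / (5).
R2 ← R2 − 2·R1.
R3 ← R3 − 5·R1.
R4 ← R4 − 1·R1.
R2 ← R2 / (19/5).
R1 ← R1 − 3/5·R2.
R3 ← R3 − 1·R2.
R4 ← R4 + 28/5·R2.
R3 ← R3 / (-107/19).
R1 ← R1 − 8/19·R3.
R2 ← R2 − 12/19·R3.
R4 ← R4 + 62/19·R3.
R4 ← R4 / (-485/107).
R1 ← R1 − 104/107·R4.
R2 ← R2 + 165/107·R4.
R3 ← R3 − 74/107·R4.
Reading off the reduced rows gives u = -3, v = 3, w = -1, s = 6.

u = -3, v = 3, w = -1, s = 6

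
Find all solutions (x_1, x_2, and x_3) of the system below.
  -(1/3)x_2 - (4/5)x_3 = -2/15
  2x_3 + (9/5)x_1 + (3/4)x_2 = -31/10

infinitely many solutions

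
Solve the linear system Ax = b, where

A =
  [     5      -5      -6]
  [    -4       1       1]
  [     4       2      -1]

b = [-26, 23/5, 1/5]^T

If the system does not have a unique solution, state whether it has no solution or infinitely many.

Row-reduce the augmented matrix:
R1 ← R1 / (5).
R2 ← R2 + 4·R1.
R3 ← R3 − 4·R1.
R2 ← R2 / (-3).
R1 ← R1 + 1·R2.
R3 ← R3 − 6·R2.
R3 ← R3 / (-19/5).
R1 ← R1 − 1/15·R3.
R2 ← R2 − 19/15·R3.
Reading off the reduced rows gives x_1 = 0, x_2 = 8/5, x_3 = 3.

x_1 = 0, x_2 = 8/5, x_3 = 3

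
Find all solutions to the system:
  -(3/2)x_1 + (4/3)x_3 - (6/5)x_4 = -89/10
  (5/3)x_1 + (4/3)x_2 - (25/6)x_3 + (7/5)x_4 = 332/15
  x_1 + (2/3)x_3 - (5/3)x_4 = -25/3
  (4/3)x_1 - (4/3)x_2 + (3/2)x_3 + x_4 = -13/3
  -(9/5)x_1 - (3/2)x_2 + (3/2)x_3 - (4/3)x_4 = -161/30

x_1 = -1, x_2 = -3, x_3 = -6, x_4 = 2

Row-reduce the augmented matrix:
R1 ← R1 / (-3/2).
R2 ← R2 − 5/3·R1.
R3 ← R3 − 1·R1.
R4 ← R4 − 4/3·R1.
R5 ← R5 + 9/5·R1.
R2 ← R2 / (4/3).
R4 ← R4 + 4/3·R2.
R5 ← R5 + 3/2·R2.
R3 ← R3 / (14/9).
R1 ← R1 + 8/9·R3.
R2 ← R2 + 145/72·R3.
R5 ← R5 + 749/240·R3.
Swap R4 and R5.
R4 ← R4 / (-11441/2400).
R1 ← R1 + 64/105·R4.
R2 ← R2 + 5281/1680·R4.
R3 ← R3 + 111/70·R4.
R5 reduces to 0 = 0, so the extra equation is consistent.
Reading off the reduced rows gives x_1 = -1, x_2 = -3, x_3 = -6, x_4 = 2.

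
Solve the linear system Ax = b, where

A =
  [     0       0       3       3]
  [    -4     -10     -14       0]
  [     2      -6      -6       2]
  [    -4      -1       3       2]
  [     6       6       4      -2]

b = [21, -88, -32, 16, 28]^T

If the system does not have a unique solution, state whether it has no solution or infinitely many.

x_1 = 1, x_2 = 0, x_3 = 6, x_4 = 1

Row-reduce the augmented matrix:
Swap R1 and R2.
R1 ← R1 / (-4).
R3 ← R3 − 2·R1.
R4 ← R4 + 4·R1.
R5 ← R5 − 6·R1.
Swap R2 and R3.
R2 ← R2 / (-11).
R1 ← R1 − 5/2·R2.
R4 ← R4 − 9·R2.
R5 ← R5 + 9·R2.
R3 ← R3 / (3).
R1 ← R1 − 6/11·R3.
R2 ← R2 − 13/11·R3.
R4 ← R4 − 70/11·R3.
R5 ← R5 + 70/11·R3.
R4 ← R4 / (-30/11).
R1 ← R1 + 1/11·R4.
R2 ← R2 + 15/11·R4.
R3 ← R3 − 1·R4.
R5 ← R5 − 30/11·R4.
R5 reduces to 0 = 0, so the extra equation is consistent.
Reading off the reduced rows gives x_1 = 1, x_2 = 0, x_3 = 6, x_4 = 1.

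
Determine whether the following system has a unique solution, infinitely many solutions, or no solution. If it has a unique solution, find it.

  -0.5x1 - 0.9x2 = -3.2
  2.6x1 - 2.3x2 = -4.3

Row-reduce the augmented matrix:
R1 ← R1 / (-1/2).
R2 ← R2 − 13/5·R1.
R2 ← R2 / (-349/50).
R1 ← R1 − 9/5·R2.
Reading off the reduced rows gives x1 = 1, x2 = 3.

x1 = 1, x2 = 3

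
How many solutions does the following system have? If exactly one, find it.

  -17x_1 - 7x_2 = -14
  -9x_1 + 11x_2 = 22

Row-reduce the augmented matrix:
R1 ← R1 / (-17).
R2 ← R2 + 9·R1.
R2 ← R2 / (250/17).
R1 ← R1 − 7/17·R2.
Reading off the reduced rows gives x_1 = 0, x_2 = 2.

x_1 = 0, x_2 = 2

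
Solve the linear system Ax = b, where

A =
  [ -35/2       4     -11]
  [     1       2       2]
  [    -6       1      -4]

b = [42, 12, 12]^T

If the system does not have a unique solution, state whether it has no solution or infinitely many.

Row-reduce:
R1 ← R1 / (-35/2).
R2 ← R2 − 1·R1.
R3 ← R3 + 6·R1.
R2 ← R2 / (78/35).
R1 ← R1 + 8/35·R2.
R3 ← R3 + 13/35·R2.
Rank is 2 with 3 unknowns, leaving x_3 free.

infinitely many solutions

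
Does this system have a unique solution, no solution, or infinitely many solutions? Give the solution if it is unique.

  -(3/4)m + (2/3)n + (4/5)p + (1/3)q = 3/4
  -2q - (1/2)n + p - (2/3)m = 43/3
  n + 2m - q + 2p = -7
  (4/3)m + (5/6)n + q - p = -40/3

m = -5, n = -2, p = 0, q = -5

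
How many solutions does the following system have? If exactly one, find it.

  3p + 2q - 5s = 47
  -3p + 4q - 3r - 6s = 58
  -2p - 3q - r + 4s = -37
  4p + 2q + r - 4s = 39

p = 3, q = 4, r = -5, s = -6

Row-reduce the augmented matrix:
R1 ← R1 / (3).
R2 ← R2 + 3·R1.
R3 ← R3 + 2·R1.
R4 ← R4 − 4·R1.
R2 ← R2 / (6).
R1 ← R1 − 2/3·R2.
R3 ← R3 + 5/3·R2.
R4 ← R4 + 2/3·R2.
R3 ← R3 / (-11/6).
R1 ← R1 − 1/3·R3.
R2 ← R2 + 1/2·R3.
R4 ← R4 − 2/3·R3.
R4 ← R4 / (19/33).
R1 ← R1 + 29/33·R4.
R2 ← R2 + 13/11·R4.
R3 ← R3 − 43/33·R4.
Reading off the reduced rows gives p = 3, q = 4, r = -5, s = -6.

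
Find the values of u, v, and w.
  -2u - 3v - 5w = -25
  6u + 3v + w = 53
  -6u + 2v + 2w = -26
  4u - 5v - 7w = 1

u = 6, v = 6, w = -1

Row-reduce the augmented matrix:
R1 ← R1 / (-2).
R2 ← R2 − 6·R1.
R3 ← R3 + 6·R1.
R4 ← R4 − 4·R1.
R2 ← R2 / (-6).
R1 ← R1 − 3/2·R2.
R3 ← R3 − 11·R2.
R4 ← R4 + 11·R2.
R3 ← R3 / (-26/3).
R1 ← R1 + 1·R3.
R2 ← R2 − 7/3·R3.
R4 ← R4 − 26/3·R3.
R4 reduces to 0 = 0, so the extra equation is consistent.
Reading off the reduced rows gives u = 6, v = 6, w = -1.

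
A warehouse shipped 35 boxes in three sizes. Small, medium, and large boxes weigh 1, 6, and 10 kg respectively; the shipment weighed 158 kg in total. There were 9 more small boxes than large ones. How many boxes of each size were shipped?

Let s = small boxes, m = medium boxes, l = large boxes.
  s + m + l = 35
  s + 6m + 10l = 158
  s - l = 9
Row-reduce the augmented matrix:
R2 ← R2 − 1·R1.
R3 ← R3 − 1·R1.
R2 ← R2 / (5).
R1 ← R1 − 1·R2.
R3 ← R3 + 1·R2.
R3 ← R3 / (-1/5).
R1 ← R1 + 4/5·R3.
R2 ← R2 − 9/5·R3.
Reading off the reduced rows gives s = 16, m = 12, l = 7.

small boxes: 16, medium boxes: 12, large boxes: 7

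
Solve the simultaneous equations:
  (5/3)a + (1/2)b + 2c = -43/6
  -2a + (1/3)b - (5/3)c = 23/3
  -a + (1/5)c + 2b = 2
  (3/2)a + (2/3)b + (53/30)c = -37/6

Row-reduce:
R1 ← R1 / (5/3).
R2 ← R2 + 2·R1.
R3 ← R3 + 1·R1.
R4 ← R4 − 3/2·R1.
R2 ← R2 / (14/15).
R1 ← R1 − 3/10·R2.
R3 ← R3 − 23/10·R2.
R4 ← R4 − 13/60·R2.
R3 ← R3 / (-57/140).
R1 ← R1 − 27/28·R3.
R2 ← R2 − 11/14·R3.
R4 ← R4 + 57/280·R3.
Row 4 reduces to 0 = 1/2, a contradiction. The system is inconsistent.

no solution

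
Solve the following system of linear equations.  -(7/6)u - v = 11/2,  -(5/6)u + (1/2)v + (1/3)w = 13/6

infinitely many solutions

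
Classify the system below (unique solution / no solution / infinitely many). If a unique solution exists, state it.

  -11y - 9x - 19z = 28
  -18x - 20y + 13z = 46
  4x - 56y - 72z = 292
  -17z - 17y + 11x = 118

x = 3, y = -5, z = 0

Row-reduce the augmented matrix:
R1 ← R1 / (-9).
R2 ← R2 + 18·R1.
R3 ← R3 − 4·R1.
R4 ← R4 − 11·R1.
R2 ← R2 / (2).
R1 ← R1 − 11/9·R2.
R3 ← R3 + 548/9·R2.
R4 ← R4 + 274/9·R2.
R3 ← R3 / (13250/9).
R1 ← R1 + 523/18·R3.
R2 ← R2 − 51/2·R3.
R4 ← R4 − 6625/9·R3.
R4 reduces to 0 = 0, so the extra equation is consistent.
Reading off the reduced rows gives x = 3, y = -5, z = 0.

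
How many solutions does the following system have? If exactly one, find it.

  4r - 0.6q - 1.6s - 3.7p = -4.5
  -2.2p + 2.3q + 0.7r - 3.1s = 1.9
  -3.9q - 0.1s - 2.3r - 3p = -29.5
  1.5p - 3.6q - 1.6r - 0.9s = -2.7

p = 5, q = 2, r = 3, s = -2

Row-reduce the augmented matrix:
R1 ← R1 / (-37/10).
R2 ← R2 + 11/5·R1.
R3 ← R3 + 3·R1.
R4 ← R4 − 3/2·R1.
R2 ← R2 / (983/370).
R1 ← R1 − 6/37·R2.
R3 ← R3 + 1263/370·R2.
R4 ← R4 + 711/185·R2.
R3 ← R3 / (-37844/4915).
R1 ← R1 + 962/983·R3.
R2 ← R2 + 621/983·R3.
R4 ← R4 + 11827/4915·R3.
R4 ← R4 / (-394361/94610).
R1 ← R1 − 7212/9461·R4.
R2 ← R2 + 6438/9461·R4.
R3 ← R3 − 1921/9461·R4.
Reading off the reduced rows gives p = 5, q = 2, r = 3, s = -2.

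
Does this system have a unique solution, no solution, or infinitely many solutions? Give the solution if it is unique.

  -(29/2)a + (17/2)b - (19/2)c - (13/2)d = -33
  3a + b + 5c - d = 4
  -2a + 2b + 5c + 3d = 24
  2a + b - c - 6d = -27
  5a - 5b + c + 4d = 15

Row-reduce:
R1 ← R1 / (-29/2).
R2 ← R2 − 3·R1.
R3 ← R3 + 2·R1.
R4 ← R4 − 2·R1.
R5 ← R5 − 5·R1.
R2 ← R2 / (80/29).
R1 ← R1 + 17/29·R2.
R3 ← R3 − 24/29·R2.
R4 ← R4 − 63/29·R2.
R5 ← R5 + 60/29·R2.
R3 ← R3 / (27/5).
R1 ← R1 − 13/10·R3.
R2 ← R2 − 11/10·R3.
R4 ← R4 + 47/10·R3.
R4 ← R4 / (-113/108).
R1 ← R1 + 125/108·R4.
R2 ← R2 + 193/108·R4.
R3 ← R3 − 23/27·R4.
Row 5 reduces to 0 = 3/2, a contradiction. The system is inconsistent.

no solution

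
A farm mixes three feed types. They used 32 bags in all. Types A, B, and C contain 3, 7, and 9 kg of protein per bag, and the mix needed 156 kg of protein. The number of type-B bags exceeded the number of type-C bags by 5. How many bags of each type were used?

Let a = type-A bags, b = type-B bags, c = type-C bags.
  c + b + a = 32
  3a + 7b + 9c = 156
  b - c = 5
Row-reduce the augmented matrix:
R2 ← R2 − 3·R1.
R2 ← R2 / (4).
R1 ← R1 − 1·R2.
R3 ← R3 − 1·R2.
R3 ← R3 / (-5/2).
R1 ← R1 + 1/2·R3.
R2 ← R2 − 3/2·R3.
Reading off the reduced rows gives a = 19, b = 9, c = 4.

type-A bags: 19, type-B bags: 9, type-C bags: 4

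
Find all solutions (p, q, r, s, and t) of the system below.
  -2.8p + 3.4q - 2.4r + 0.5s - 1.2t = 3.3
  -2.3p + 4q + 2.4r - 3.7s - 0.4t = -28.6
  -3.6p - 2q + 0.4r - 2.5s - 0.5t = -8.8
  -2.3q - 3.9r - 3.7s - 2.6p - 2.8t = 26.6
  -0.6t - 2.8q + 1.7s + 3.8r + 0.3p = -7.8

Row-reduce the augmented matrix:
R1 ← R1 / (-14/5).
R2 ← R2 + 23/10·R1.
R3 ← R3 + 18/5·R1.
R4 ← R4 + 13/5·R1.
R5 ← R5 − 3/10·R1.
R2 ← R2 / (169/140).
R1 ← R1 + 17/14·R2.
R3 ← R3 + 223/35·R2.
R4 ← R4 + 191/35·R2.
R5 ← R5 + 341/140·R2.
R3 ← R3 / (22442/845).
R1 ← R1 − 888/169·R3.
R2 ← R2 − 612/169·R3.
R4 ← R4 − 30573/1690·R3.
R5 ← R5 − 10447/845·R3.
R4 ← R4 / (-373689/64120).
R1 ← R1 − 963/1603·R4.
R2 ← R2 + 59/3206·R4.
R3 ← R3 + 5997/6412·R4.
R5 ← R5 − 32203/6412·R4.
R5 ← R5 / (-3822847/1245630).
R1 ← R1 − 361/41521·R5.
R2 ← R2 + 126709/1743882·R5.
R3 ← R3 − 263441/581294·R5.
R4 ← R4 − 277381/871941·R5.
Reading off the reduced rows gives p = 3, q = -2, r = -5, s = 1, t = -5.

p = 3, q = -2, r = -5, s = 1, t = -5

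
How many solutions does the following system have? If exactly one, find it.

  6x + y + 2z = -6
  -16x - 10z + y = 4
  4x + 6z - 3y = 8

Row-reduce:
R1 ← R1 / (6).
R2 ← R2 + 16·R1.
R3 ← R3 − 4·R1.
R2 ← R2 / (11/3).
R1 ← R1 − 1/6·R2.
R3 ← R3 + 11/3·R2.
Rank is 2 with 3 unknowns, leaving z free.

infinitely many solutions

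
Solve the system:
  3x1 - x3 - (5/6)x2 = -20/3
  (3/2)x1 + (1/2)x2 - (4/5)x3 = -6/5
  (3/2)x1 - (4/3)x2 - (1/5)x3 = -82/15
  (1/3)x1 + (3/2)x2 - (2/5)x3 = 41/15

Row-reduce the augmented matrix:
R1 ← R1 / (3).
R2 ← R2 − 3/2·R1.
R3 ← R3 − 3/2·R1.
R4 ← R4 − 1/3·R1.
R2 ← R2 / (11/12).
R1 ← R1 + 5/18·R2.
R3 ← R3 + 11/12·R2.
R4 ← R4 − 43/27·R2.
Swap R3 and R4.
R3 ← R3 / (23/99).
R1 ← R1 + 14/33·R3.
R2 ← R2 + 18/55·R3.
R4 reduces to 0 = 0, so the extra equation is consistent.
Reading off the reduced rows gives x1 = -2, x2 = 2, x3 = -1.

x1 = -2, x2 = 2, x3 = -1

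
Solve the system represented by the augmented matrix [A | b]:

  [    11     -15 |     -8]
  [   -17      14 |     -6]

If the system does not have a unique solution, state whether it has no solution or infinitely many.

x_1 = 2, x_2 = 2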